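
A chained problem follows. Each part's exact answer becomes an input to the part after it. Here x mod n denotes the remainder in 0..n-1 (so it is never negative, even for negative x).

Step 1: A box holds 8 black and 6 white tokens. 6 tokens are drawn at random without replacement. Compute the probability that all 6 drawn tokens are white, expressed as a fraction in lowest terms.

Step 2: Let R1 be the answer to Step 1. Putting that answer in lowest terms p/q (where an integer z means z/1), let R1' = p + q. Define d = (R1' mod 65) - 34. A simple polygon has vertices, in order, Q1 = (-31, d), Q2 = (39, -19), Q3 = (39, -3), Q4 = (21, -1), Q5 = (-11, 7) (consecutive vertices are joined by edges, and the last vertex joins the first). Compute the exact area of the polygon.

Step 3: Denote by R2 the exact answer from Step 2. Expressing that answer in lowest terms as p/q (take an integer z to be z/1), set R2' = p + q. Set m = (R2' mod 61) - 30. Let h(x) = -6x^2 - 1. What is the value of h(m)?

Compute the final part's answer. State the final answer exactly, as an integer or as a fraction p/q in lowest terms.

Step 1: total draws C(14,6) = 3003; favorable C(6,6) = 1; P = 1/3003; answer 1/3003
Step 2: R1 = 1/3003; threaded value p + q = 3004; d = -20; cross terms: (-31*-19 - 39*-20)=1369, (39*-3 - 39*-19)=624, (39*-1 - 21*-3)=24, (21*7 - -11*-1)=136, (-11*-20 - -31*7)=437; twice the area = |2590| = 2590; area = 1295; answer 1295
Step 3: R2 = 1295; threaded value p + q = 1296; m = -15; -6*(-15)^2 - 1 = (-1350) + (-1) = -1351; answer -1351

-1351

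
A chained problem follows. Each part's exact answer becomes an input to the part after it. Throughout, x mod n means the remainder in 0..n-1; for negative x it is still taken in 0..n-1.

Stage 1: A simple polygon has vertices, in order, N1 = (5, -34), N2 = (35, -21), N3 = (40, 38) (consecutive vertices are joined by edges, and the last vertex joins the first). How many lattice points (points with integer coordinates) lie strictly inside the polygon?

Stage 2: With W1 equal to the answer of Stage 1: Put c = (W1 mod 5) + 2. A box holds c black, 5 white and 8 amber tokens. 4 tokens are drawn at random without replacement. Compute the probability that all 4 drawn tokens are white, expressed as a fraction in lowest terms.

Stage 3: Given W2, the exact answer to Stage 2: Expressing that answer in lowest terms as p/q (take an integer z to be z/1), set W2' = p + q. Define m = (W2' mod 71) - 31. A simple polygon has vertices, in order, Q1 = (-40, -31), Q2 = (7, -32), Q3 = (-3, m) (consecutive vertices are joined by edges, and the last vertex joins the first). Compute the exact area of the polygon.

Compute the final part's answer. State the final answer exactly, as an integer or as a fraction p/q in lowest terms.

1217

Stage 1: cross terms: (5*-21 - 35*-34)=1085, (35*38 - 40*-21)=2170, (40*-34 - 5*38)=-1550; twice the area = |1705| = 1705; area = 1705/2; boundary points = 1 + 1 + 1 = 3; strictly interior points = area - boundary/2 + 1 = 852; answer 852
Stage 2: W1 = 852; c = 4; total draws C(17,4) = 2380; favorable C(5,4) = 5; P = 1/476; answer 1/476
Stage 3: W2 = 1/476; threaded value p + q = 477; m = 20; cross terms: (-40*-32 - 7*-31)=1497, (7*20 - -3*-32)=44, (-3*-31 - -40*20)=893; twice the area = |2434| = 2434; area = 1217; answer 1217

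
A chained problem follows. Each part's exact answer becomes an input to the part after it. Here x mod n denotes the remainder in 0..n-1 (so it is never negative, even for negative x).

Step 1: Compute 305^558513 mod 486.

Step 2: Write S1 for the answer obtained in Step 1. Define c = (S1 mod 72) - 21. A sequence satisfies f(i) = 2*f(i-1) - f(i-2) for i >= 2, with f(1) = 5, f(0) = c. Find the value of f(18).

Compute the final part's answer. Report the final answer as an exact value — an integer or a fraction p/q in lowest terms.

Step 1: squarings mod 486: 305^1=305, 305^2=199, 305^4=235, 305^8=307, 305^16=451, 305^32=253, 305^64=343, 305^128=37, 305^256=397, 305^512=145, 305^1024=127, 305^2048=91, 305^4096=19, 305^8192=361, 305^16384=73, 305^32768=469, 305^65536=289, 305^131072=415, 305^262144=181, 305^524288=199; 305^558513 = 305^1 * 305^16 * 305^32 * 305^128 * 305^256 * 305^1024 * 305^32768 * 305^524288 = 161 (mod 486); answer 161
Step 2: S1 = 161; c = -4; f(2) = 2*(5) - 1*(-4) = 14; iterating: f(2)=14, f(3)=23, f(4)=32, f(5)=41, f(6)=50, f(7)=59, f(8)=68, f(9)=77, f(10)=86, f(11)=95, f(12)=104, f(13)=113, f(14)=122, f(15)=131, f(16)=140, f(17)=149, f(18)=158; answer 158

158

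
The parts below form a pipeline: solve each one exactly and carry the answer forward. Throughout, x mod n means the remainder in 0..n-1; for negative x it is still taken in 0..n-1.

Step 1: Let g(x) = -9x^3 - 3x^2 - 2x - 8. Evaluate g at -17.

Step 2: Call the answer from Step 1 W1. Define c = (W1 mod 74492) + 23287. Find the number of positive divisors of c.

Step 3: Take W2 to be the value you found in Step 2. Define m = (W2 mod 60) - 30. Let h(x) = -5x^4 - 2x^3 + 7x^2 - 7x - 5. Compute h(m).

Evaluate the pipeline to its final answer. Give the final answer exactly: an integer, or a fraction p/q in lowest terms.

-781065

Step 1: -9*(-17)^3 - 3*(-17)^2 - 2*(-17)^1 - 8 = (44217) + (-867) + (34) + (-8) = 43376; answer 43376
Step 2: W1 = 43376; c = 66663; 66663 = 3^4 * 823; number of divisors = (4+1) * (1+1) = 10; answer 10
Step 3: W2 = 10; m = -20; -5*(-20)^4 - 2*(-20)^3 + 7*(-20)^2 - 7*(-20)^1 - 5 = (-800000) + (16000) + (2800) + (140) + (-5) = -781065; answer -781065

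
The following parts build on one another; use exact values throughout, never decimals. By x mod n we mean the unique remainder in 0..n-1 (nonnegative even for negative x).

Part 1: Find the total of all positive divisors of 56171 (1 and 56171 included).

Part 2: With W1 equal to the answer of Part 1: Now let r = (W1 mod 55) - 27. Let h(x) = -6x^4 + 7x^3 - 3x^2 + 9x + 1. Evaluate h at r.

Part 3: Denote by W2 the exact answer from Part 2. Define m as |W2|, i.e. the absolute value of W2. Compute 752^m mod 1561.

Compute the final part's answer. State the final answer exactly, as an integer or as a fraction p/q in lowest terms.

Part 1: 56171 is prime, so its only divisors are 1 and 56171; sigma = 1 + 56171 = 56172; answer 56172
Part 2: W1 = 56172; r = -10; -6*(-10)^4 + 7*(-10)^3 - 3*(-10)^2 + 9*(-10)^1 + 1 = (-60000) + (-7000) + (-300) + (-90) + (1) = -67389; answer -67389
Part 3: W2 = -67389; m = 67389; squarings mod 1561: 752^1=752, 752^2=422, 752^4=130, 752^8=1290, 752^16=74, 752^32=793, 752^64=1327, 752^128=121, 752^256=592, 752^512=800, 752^1024=1551, 752^2048=100, 752^4096=634, 752^8192=779, 752^16384=1173, 752^32768=688, 752^65536=361; 752^67389 = 752^1 * 752^4 * 752^8 * 752^16 * 752^32 * 752^256 * 752^512 * 752^1024 * 752^65536 = 1119 (mod 1561); answer 1119

1119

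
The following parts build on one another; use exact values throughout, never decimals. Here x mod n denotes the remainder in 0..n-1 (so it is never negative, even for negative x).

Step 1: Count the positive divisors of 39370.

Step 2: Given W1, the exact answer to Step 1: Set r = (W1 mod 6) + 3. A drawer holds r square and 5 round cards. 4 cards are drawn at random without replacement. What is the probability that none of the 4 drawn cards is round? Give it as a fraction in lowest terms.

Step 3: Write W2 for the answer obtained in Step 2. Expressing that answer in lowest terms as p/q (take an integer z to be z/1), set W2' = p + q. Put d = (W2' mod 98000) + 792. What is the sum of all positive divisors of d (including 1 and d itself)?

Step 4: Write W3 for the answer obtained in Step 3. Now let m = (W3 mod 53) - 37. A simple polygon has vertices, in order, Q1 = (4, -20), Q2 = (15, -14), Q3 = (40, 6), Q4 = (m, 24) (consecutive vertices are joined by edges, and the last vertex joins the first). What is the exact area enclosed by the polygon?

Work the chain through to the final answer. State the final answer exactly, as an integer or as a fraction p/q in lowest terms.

1035

Step 1: 39370 = 2 * 5 * 31 * 127; number of divisors = (1+1) * (1+1) * (1+1) * (1+1) = 16; answer 16
Step 2: W1 = 16; r = 7; total draws C(12,4) = 495; favorable C(7,4) = 35; P = 7/99; answer 7/99
Step 3: W2 = 7/99; threaded value p + q = 106; d = 898; 898 = 2 * 449; sigma = (1 + 2) * (1 + 449) = 3 * 450 = 1350; answer 1350
Step 4: W3 = 1350; m = -12; cross terms: (4*-14 - 15*-20)=244, (15*6 - 40*-14)=650, (40*24 - -12*6)=1032, (-12*-20 - 4*24)=144; twice the area = |2070| = 2070; area = 1035; answer 1035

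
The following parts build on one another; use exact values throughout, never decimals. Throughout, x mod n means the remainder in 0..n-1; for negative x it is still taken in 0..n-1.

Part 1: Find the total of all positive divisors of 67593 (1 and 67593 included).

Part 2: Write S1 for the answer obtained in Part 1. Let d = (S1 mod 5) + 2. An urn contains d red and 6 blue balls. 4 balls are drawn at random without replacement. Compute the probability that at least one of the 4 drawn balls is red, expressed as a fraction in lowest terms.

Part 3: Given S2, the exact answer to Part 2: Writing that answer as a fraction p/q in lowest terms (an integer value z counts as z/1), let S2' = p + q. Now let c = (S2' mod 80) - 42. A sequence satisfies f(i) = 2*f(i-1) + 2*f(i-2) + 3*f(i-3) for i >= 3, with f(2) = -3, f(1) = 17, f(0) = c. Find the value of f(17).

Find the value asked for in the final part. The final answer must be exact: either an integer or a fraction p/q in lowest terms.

Part 1: 67593 = 3 * 22531; sigma = (1 + 3) * (1 + 22531) = 4 * 22532 = 90128; answer 90128
Part 2: S1 = 90128; d = 5; total draws C(11,4) = 330; complement C(6,4) = 15; favorable 330 - 15 = 315; P = 21/22; answer 21/22
Part 3: S2 = 21/22; threaded value p + q = 43; c = 1; f(3) = 2*(-3) + 2*(17) + 3*(1) = 31; iterating: f(3)=31, f(4)=107, f(5)=267, f(6)=841, f(7)=2537, f(8)=7557, f(9)=22711, f(10)=68147, f(11)=204387, f(12)=613201, f(13)=1839617, f(14)=5518797, f(15)=16556431, f(16)=49669307, f(17)=149007867; answer 149007867

149007867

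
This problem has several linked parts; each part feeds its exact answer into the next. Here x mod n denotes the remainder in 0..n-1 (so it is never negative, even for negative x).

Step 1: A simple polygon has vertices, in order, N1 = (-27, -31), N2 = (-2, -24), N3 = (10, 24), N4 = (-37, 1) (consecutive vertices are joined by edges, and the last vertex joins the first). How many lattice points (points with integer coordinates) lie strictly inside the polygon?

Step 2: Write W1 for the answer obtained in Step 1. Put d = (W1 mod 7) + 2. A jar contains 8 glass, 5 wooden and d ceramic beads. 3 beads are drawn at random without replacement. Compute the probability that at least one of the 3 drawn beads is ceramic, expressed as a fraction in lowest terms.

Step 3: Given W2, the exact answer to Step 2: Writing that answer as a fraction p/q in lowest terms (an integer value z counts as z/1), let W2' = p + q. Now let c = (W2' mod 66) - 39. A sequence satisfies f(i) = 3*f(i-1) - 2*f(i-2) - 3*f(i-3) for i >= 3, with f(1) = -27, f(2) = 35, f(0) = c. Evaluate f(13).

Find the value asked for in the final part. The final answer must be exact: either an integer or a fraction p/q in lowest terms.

Step 1: cross terms: (-27*-24 - -2*-31)=586, (-2*24 - 10*-24)=192, (10*1 - -37*24)=898, (-37*-31 - -27*1)=1174; twice the area = |2850| = 2850; area = 1425; boundary points = 1 + 12 + 1 + 2 = 16; strictly interior points = area - boundary/2 + 1 = 1418; answer 1418
Step 2: W1 = 1418; d = 6; total draws C(19,3) = 969; complement C(13,3) = 286; favorable 969 - 286 = 683; P = 683/969; answer 683/969
Step 3: W2 = 683/969; threaded value p + q = 1652; c = -37; f(3) = 3*(35) - 2*(-27) - 3*(-37) = 270; iterating: f(3)=270, f(4)=821, f(5)=1818, f(6)=3002, f(7)=2907, f(8)=-2737, f(9)=-23031, f(10)=-72340, f(11)=-162747, f(12)=-274468, f(13)=-280890; answer -280890

-280890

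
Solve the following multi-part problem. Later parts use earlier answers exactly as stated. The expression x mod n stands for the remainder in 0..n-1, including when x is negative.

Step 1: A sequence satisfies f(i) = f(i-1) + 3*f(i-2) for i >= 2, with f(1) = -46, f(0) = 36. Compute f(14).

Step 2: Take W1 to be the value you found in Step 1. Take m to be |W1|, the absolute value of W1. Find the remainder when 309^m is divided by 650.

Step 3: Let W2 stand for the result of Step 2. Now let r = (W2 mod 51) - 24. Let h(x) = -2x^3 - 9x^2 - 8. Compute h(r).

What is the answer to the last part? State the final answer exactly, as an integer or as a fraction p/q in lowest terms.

721

Step 1: f(2) = 1*(-46) + 3*(36) = 62; iterating: f(2)=62, f(3)=-76, f(4)=110, f(5)=-118, f(6)=212, f(7)=-142, f(8)=494, f(9)=68, f(10)=1550, f(11)=1754, f(12)=6404, f(13)=11666, f(14)=30878; answer 30878
Step 2: W1 = 30878; m = 30878; squarings mod 650: 309^1=309, 309^2=581, 309^4=211, 309^8=321, 309^16=341, 309^32=581, 309^64=211, 309^128=321, 309^256=341, 309^512=581, 309^1024=211, 309^2048=321, 309^4096=341, 309^8192=581, 309^16384=211; 309^30878 = 309^2 * 309^4 * 309^8 * 309^16 * 309^128 * 309^2048 * 309^4096 * 309^8192 * 309^16384 = 321 (mod 650); answer 321
Step 3: W2 = 321; r = -9; -2*(-9)^3 - 9*(-9)^2 - 8 = (1458) + (-729) + (-8) = 721; answer 721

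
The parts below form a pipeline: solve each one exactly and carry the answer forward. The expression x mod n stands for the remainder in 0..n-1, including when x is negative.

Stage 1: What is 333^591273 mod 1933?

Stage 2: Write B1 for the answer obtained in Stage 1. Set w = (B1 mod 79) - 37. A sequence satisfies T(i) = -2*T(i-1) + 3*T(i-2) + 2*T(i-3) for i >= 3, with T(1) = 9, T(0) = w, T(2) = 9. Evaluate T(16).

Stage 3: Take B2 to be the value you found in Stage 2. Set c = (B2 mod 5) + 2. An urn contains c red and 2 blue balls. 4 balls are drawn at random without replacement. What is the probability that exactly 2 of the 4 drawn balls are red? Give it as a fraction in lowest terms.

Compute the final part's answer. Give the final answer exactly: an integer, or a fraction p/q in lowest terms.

Stage 1: squarings mod 1933: 333^1=333, 333^2=708, 333^4=617, 333^8=1821, 333^16=946, 333^32=1870, 333^64=103, 333^128=944, 333^256=23, 333^512=529, 333^1024=1489, 333^2048=1903, 333^4096=900, 333^8192=73, 333^16384=1463, 333^32768=538, 333^65536=1427, 333^131072=880, 333^262144=1200, 333^524288=1848; 333^591273 = 333^1 * 333^8 * 333^32 * 333^128 * 333^256 * 333^1024 * 333^65536 * 333^524288 = 1449 (mod 1933); answer 1449
Stage 2: B1 = 1449; w = -10; T(3) = -2*(9) + 3*(9) + 2*(-10) = -11; iterating: T(3)=-11, T(4)=67, T(5)=-149, T(6)=477, T(7)=-1267, T(8)=3667, T(9)=-10181, T(10)=28829, T(11)=-80867, T(12)=227859, T(13)=-640661, T(14)=1803165, T(15)=-5072595, T(16)=14273363; answer 14273363
Stage 3: B2 = 14273363; c = 5; total draws C(7,4) = 35; favorable C(5,2)*C(2,2) = 10; P = 2/7; answer 2/7

2/7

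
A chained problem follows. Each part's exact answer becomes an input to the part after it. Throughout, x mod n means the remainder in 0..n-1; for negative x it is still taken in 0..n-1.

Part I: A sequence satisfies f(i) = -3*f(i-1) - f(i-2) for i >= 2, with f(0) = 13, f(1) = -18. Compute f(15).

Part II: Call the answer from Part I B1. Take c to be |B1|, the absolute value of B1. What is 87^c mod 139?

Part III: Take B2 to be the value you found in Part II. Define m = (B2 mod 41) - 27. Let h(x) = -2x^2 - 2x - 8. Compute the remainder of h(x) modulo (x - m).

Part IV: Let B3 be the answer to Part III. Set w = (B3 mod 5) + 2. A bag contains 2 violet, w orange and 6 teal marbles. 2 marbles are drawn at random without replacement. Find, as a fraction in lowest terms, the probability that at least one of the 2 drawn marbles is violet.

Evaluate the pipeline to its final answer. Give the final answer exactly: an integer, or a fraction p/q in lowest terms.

Part I: f(2) = -3*(-18) - 1*(13) = 41; iterating: f(2)=41, f(3)=-105, f(4)=274, f(5)=-717, f(6)=1877, f(7)=-4914, f(8)=12865, f(9)=-33681, f(10)=88178, f(11)=-230853, f(12)=604381, f(13)=-1582290, f(14)=4142489, f(15)=-10845177; answer -10845177
Part II: B1 = -10845177; c = 10845177; squarings mod 139: 87^1=87, 87^2=63, 87^4=77, 87^8=91, 87^16=80, 87^32=6, 87^64=36, 87^128=45, 87^256=79, 87^512=125, 87^1024=57, 87^2048=52, 87^4096=63, 87^8192=77, 87^16384=91, 87^32768=80, 87^65536=6, 87^131072=36, 87^262144=45, 87^524288=79, 87^1048576=125, 87^2097152=57, 87^4194304=52, 87^8388608=63; 87^10845177 = 87^1 * 87^8 * 87^16 * 87^32 * 87^64 * 87^128 * 87^256 * 87^512 * 87^2048 * 87^4096 * 87^8192 * 87^16384 * 87^65536 * 87^262144 * 87^2097152 * 87^8388608 = 105 (mod 139); answer 105
Part III: B2 = 105; m = -4; remainder = value at the root: -2*(-4)^2 - 2*(-4)^1 - 8 = (-32) + (8) + (-8) = -32; answer -32
Part IV: B3 = -32; w = 5; total draws C(13,2) = 78; complement C(11,2) = 55; favorable 78 - 55 = 23; P = 23/78; answer 23/78

23/78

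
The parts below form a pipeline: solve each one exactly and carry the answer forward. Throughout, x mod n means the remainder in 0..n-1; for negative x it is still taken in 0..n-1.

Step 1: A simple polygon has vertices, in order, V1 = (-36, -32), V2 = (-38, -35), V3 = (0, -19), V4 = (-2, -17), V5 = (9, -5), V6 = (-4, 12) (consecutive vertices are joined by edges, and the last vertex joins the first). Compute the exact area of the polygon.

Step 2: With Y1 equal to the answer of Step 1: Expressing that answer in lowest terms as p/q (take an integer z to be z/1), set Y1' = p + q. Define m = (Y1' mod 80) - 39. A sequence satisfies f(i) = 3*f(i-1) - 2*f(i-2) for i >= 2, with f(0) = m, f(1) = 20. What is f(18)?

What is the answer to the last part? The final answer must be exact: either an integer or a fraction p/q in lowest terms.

9961416

Step 1: cross terms: (-36*-35 - -38*-32)=44, (-38*-19 - 0*-35)=722, (0*-17 - -2*-19)=-38, (-2*-5 - 9*-17)=163, (9*12 - -4*-5)=88, (-4*-32 - -36*12)=560; twice the area = |1539| = 1539; area = 1539/2; answer 1539/2
Step 2: Y1 = 1539/2; threaded value p + q = 1541; m = -18; f(2) = 3*(20) - 2*(-18) = 96; iterating: f(2)=96, f(3)=248, f(4)=552, f(5)=1160, f(6)=2376, f(7)=4808, f(8)=9672, f(9)=19400, f(10)=38856, f(11)=77768, f(12)=155592, f(13)=311240, f(14)=622536, f(15)=1245128, f(16)=2490312, f(17)=4980680, f(18)=9961416; answer 9961416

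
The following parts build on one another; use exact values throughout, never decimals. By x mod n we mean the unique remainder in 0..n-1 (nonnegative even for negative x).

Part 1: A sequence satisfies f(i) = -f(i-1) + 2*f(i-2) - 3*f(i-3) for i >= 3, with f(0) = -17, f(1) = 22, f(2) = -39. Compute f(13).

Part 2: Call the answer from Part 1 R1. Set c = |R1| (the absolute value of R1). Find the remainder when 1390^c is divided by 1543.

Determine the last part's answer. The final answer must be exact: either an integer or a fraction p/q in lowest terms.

Part 1: f(3) = -1*(-39) + 2*(22) - 3*(-17) = 134; iterating: f(3)=134, f(4)=-278, f(5)=663, f(6)=-1621, f(7)=3781, f(8)=-9012, f(9)=21437, f(10)=-50804, f(11)=120714, f(12)=-286633, f(13)=680473; answer 680473
Part 2: R1 = 680473; c = 680473; squarings mod 1543: 1390^1=1390, 1390^2=264, 1390^4=261, 1390^8=229, 1390^16=1522, 1390^32=441, 1390^64=63, 1390^128=883, 1390^256=474, 1390^512=941, 1390^1024=1342, 1390^2048=283, 1390^4096=1396, 1390^8192=7, 1390^16384=49, 1390^32768=858, 1390^65536=153, 1390^131072=264, 1390^262144=261, 1390^524288=229; 1390^680473 = 1390^1 * 1390^8 * 1390^16 * 1390^512 * 1390^8192 * 1390^16384 * 1390^131072 * 1390^524288 = 218 (mod 1543); answer 218

218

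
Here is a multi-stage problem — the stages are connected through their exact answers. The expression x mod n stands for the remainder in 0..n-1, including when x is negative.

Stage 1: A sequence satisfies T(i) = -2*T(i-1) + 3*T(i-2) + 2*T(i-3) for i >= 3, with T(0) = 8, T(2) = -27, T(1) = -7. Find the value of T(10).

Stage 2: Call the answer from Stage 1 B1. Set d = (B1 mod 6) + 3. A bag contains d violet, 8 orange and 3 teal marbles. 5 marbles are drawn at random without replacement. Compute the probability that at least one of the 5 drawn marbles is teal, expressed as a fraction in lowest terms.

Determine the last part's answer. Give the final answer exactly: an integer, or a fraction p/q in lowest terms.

23/34

Stage 1: T(3) = -2*(-27) + 3*(-7) + 2*(8) = 49; iterating: T(3)=49, T(4)=-193, T(5)=479, T(6)=-1439, T(7)=3929, T(8)=-11217, T(9)=31343, T(10)=-88479; answer -88479
Stage 2: B1 = -88479; d = 6; total draws C(17,5) = 6188; complement C(14,5) = 2002; favorable 6188 - 2002 = 4186; P = 23/34; answer 23/34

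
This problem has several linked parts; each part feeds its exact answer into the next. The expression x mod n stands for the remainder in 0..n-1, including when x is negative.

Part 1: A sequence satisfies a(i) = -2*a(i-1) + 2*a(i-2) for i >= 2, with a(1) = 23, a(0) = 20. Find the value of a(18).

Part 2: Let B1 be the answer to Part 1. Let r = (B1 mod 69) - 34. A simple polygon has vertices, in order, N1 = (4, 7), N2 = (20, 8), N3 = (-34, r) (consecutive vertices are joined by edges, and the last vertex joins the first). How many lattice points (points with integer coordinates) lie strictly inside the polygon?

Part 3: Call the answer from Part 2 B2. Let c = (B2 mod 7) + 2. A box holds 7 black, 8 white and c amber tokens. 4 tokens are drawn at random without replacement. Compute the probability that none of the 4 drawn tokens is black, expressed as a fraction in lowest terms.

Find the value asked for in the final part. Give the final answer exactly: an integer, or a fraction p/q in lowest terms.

143/969

Part 1: a(2) = -2*(23) + 2*(20) = -6; iterating: a(2)=-6, a(3)=58, a(4)=-128, a(5)=372, a(6)=-1000, a(7)=2744, a(8)=-7488, a(9)=20464, a(10)=-55904, a(11)=152736, a(12)=-417280, a(13)=1140032, a(14)=-3114624, a(15)=8509312, a(16)=-23247872, a(17)=63514368, a(18)=-173524480; answer -173524480
Part 2: B1 = -173524480; r = -2; cross terms: (4*8 - 20*7)=-108, (20*-2 - -34*8)=232, (-34*7 - 4*-2)=-230; twice the area = |-106| = 106; area = 53; boundary points = 1 + 2 + 1 = 4; strictly interior points = area - boundary/2 + 1 = 52; answer 52
Part 3: B2 = 52; c = 5; total draws C(20,4) = 4845; favorable C(13,4) = 715; P = 143/969; answer 143/969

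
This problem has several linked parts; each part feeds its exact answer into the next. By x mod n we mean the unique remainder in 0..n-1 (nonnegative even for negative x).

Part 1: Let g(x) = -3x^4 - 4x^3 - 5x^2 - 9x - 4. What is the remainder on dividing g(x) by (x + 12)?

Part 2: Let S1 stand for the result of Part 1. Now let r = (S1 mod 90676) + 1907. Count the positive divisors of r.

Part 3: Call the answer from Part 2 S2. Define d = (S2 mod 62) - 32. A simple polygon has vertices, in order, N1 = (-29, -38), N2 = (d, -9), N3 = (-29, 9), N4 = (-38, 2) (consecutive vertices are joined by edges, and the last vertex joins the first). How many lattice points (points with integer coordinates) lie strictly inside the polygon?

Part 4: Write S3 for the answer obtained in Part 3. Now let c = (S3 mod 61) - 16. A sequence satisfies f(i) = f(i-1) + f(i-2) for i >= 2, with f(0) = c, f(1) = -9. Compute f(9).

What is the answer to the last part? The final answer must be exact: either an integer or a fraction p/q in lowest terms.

Part 1: remainder = value at the root: -3*(-12)^4 - 4*(-12)^3 - 5*(-12)^2 - 9*(-12)^1 - 4 = (-62208) + (6912) + (-720) + (108) + (-4) = -55912; answer -55912
Part 2: S1 = -55912; r = 36671; 36671 is prime, so its only divisors are 1 and 36671; count = 2; answer 2
Part 3: S2 = 2; d = -30; cross terms: (-29*-9 - -30*-38)=-879, (-30*9 - -29*-9)=-531, (-29*2 - -38*9)=284, (-38*-38 - -29*2)=1502; twice the area = |376| = 376; area = 188; boundary points = 1 + 1 + 1 + 1 = 4; strictly interior points = area - boundary/2 + 1 = 187; answer 187
Part 4: S3 = 187; c = -12; f(2) = 1*(-9) + 1*(-12) = -21; iterating: f(2)=-21, f(3)=-30, f(4)=-51, f(5)=-81, f(6)=-132, f(7)=-213, f(8)=-345, f(9)=-558; answer -558

-558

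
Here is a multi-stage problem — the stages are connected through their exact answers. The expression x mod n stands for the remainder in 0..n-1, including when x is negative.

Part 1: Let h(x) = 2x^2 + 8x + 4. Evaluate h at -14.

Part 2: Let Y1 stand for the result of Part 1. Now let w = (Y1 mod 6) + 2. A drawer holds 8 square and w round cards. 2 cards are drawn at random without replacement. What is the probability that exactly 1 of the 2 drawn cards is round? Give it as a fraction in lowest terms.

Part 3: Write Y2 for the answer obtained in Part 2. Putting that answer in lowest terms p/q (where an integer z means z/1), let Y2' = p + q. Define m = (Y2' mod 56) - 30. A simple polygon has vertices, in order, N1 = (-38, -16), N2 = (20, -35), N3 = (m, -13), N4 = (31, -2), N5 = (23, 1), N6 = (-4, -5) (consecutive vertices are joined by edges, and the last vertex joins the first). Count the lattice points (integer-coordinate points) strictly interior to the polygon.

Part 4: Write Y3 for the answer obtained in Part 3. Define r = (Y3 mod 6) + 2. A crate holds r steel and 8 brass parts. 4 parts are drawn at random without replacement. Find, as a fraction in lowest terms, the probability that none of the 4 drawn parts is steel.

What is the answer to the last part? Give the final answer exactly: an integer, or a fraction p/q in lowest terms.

Part 1: 2*(-14)^2 + 8*(-14)^1 + 4 = (392) + (-112) + (4) = 284; answer 284
Part 2: Y1 = 284; w = 4; total draws C(12,2) = 66; favorable C(4,1)*C(8,1) = 32; P = 16/33; answer 16/33
Part 3: Y2 = 16/33; threaded value p + q = 49; m = 19; cross terms: (-38*-35 - 20*-16)=1650, (20*-13 - 19*-35)=405, (19*-2 - 31*-13)=365, (31*1 - 23*-2)=77, (23*-5 - -4*1)=-111, (-4*-16 - -38*-5)=-126; twice the area = |2260| = 2260; area = 1130; boundary points = 1 + 1 + 1 + 1 + 3 + 1 = 8; strictly interior points = area - boundary/2 + 1 = 1127; answer 1127
Part 4: Y3 = 1127; r = 7; total draws C(15,4) = 1365; favorable C(8,4) = 70; P = 2/39; answer 2/39

2/39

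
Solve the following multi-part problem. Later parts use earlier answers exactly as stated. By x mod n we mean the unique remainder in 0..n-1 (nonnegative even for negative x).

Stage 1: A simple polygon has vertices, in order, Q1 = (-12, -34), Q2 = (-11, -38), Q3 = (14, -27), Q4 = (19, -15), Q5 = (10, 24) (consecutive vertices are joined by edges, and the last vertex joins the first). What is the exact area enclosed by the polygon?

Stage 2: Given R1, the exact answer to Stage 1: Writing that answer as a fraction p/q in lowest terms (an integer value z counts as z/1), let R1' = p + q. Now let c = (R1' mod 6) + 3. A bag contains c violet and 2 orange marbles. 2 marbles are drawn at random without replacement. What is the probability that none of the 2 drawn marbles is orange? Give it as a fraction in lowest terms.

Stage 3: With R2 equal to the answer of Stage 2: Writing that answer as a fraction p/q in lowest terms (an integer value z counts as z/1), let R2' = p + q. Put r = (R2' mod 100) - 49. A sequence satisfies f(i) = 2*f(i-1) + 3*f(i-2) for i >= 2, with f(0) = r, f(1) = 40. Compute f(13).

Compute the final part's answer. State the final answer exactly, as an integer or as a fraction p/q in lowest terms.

Stage 1: cross terms: (-12*-38 - -11*-34)=82, (-11*-27 - 14*-38)=829, (14*-15 - 19*-27)=303, (19*24 - 10*-15)=606, (10*-34 - -12*24)=-52; twice the area = |1768| = 1768; area = 884; answer 884
Stage 2: R1 = 884; threaded value p + q = 885; c = 6; total draws C(8,2) = 28; favorable C(6,2) = 15; P = 15/28; answer 15/28
Stage 3: R2 = 15/28; threaded value p + q = 43; r = -6; f(2) = 2*(40) + 3*(-6) = 62; iterating: f(2)=62, f(3)=244, f(4)=674, f(5)=2080, f(6)=6182, f(7)=18604, f(8)=55754, f(9)=167320, f(10)=501902, f(11)=1505764, f(12)=4517234, f(13)=13551760; answer 13551760

13551760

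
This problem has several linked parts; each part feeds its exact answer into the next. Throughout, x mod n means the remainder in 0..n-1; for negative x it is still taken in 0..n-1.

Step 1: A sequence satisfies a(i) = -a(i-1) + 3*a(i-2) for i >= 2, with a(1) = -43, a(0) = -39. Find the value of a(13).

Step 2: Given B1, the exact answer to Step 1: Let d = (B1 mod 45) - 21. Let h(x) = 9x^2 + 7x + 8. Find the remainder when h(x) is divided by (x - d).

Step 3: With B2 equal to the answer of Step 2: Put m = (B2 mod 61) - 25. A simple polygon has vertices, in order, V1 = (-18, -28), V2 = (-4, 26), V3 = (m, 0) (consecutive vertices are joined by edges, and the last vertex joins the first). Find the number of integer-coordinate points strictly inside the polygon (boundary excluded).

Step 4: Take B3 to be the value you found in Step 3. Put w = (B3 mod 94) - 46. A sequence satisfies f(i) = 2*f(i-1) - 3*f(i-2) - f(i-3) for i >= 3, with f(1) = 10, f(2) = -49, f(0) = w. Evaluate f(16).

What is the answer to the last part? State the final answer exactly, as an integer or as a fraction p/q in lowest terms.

Step 1: a(2) = -1*(-43) + 3*(-39) = -74; iterating: a(2)=-74, a(3)=-55, a(4)=-167, a(5)=2, a(6)=-503, a(7)=509, a(8)=-2018, a(9)=3545, a(10)=-9599, a(11)=20234, a(12)=-49031, a(13)=109733; answer 109733
Step 2: B1 = 109733; d = 2; remainder = value at the root: 9*(2)^2 + 7*(2)^1 + 8 = (36) + (14) + (8) = 58; answer 58
Step 3: B2 = 58; m = 33; cross terms: (-18*26 - -4*-28)=-580, (-4*0 - 33*26)=-858, (33*-28 - -18*0)=-924; twice the area = |-2362| = 2362; area = 1181; boundary points = 2 + 1 + 1 = 4; strictly interior points = area - boundary/2 + 1 = 1180; answer 1180
Step 4: B3 = 1180; w = 6; f(3) = 2*(-49) - 3*(10) - 1*(6) = -134; iterating: f(3)=-134, f(4)=-131, f(5)=189, f(6)=905, f(7)=1374, f(8)=-156, f(9)=-5339, f(10)=-11584, f(11)=-6995, f(12)=26101, f(13)=84771, f(14)=98234, f(15)=-83946, f(16)=-547365; answer -547365

-547365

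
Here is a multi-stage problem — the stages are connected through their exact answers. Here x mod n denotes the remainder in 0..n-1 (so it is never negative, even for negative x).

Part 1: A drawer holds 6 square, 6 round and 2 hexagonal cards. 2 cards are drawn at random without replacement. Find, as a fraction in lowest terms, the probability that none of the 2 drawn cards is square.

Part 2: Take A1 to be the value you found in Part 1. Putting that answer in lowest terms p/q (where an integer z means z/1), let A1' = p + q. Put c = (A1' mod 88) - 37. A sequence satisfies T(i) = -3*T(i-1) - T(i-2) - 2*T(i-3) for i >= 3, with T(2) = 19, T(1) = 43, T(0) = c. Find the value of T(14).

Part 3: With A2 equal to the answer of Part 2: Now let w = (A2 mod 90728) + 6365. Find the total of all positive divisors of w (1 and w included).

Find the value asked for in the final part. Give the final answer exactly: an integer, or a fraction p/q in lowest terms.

82170

Part 1: total draws C(14,2) = 91; favorable C(8,2) = 28; P = 4/13; answer 4/13
Part 2: A1 = 4/13; threaded value p + q = 17; c = -20; T(3) = -3*(19) - 1*(43) - 2*(-20) = -60; iterating: T(3)=-60, T(4)=75, T(5)=-203, T(6)=654, T(7)=-1909, T(8)=5479, T(9)=-15836, T(10)=45847, T(11)=-132663, T(12)=383814, T(13)=-1110473, T(14)=3212931; answer 3212931
Part 3: A2 = 3212931; w = 43816; 43816 = 2^3 * 5477; sigma = (1 + 2 + 4 + 8) * (1 + 5477) = 15 * 5478 = 82170; answer 82170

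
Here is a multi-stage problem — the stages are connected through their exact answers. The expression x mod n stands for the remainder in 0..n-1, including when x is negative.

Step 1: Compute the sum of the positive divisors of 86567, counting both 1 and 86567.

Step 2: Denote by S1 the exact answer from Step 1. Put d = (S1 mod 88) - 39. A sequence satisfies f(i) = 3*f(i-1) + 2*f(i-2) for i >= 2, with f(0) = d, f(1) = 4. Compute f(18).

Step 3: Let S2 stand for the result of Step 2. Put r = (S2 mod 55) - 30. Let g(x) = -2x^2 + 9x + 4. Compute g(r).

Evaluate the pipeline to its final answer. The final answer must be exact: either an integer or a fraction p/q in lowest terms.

Step 1: 86567 = 13 * 6659; sigma = (1 + 13) * (1 + 6659) = 14 * 6660 = 93240; answer 93240
Step 2: S1 = 93240; d = 9; f(2) = 3*(4) + 2*(9) = 30; iterating: f(2)=30, f(3)=98, f(4)=354, f(5)=1258, f(6)=4482, f(7)=15962, f(8)=56850, f(9)=202474, f(10)=721122, f(11)=2568314, f(12)=9147186, f(13)=32578186, f(14)=116028930, f(15)=413243162, f(16)=1471787346, f(17)=5241848362, f(18)=18669119778; answer 18669119778
Step 3: S2 = 18669119778; r = -7; -2*(-7)^2 + 9*(-7)^1 + 4 = (-98) + (-63) + (4) = -157; answer -157

-157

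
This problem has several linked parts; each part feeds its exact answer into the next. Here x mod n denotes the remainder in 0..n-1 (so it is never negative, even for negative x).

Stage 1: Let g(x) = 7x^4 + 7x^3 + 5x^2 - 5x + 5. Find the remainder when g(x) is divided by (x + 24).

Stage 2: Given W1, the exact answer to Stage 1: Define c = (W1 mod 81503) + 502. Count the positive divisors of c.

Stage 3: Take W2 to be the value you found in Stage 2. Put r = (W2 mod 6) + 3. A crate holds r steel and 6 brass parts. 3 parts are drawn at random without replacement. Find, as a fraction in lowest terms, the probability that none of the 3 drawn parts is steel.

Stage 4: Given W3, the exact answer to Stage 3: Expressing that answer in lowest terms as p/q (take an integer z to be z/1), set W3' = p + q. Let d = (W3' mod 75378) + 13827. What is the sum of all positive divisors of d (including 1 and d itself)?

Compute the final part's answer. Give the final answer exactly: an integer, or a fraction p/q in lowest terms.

Stage 1: remainder = value at the root: 7*(-24)^4 + 7*(-24)^3 + 5*(-24)^2 - 5*(-24)^1 + 5 = (2322432) + (-96768) + (2880) + (120) + (5) = 2228669; answer 2228669
Stage 2: W1 = 2228669; c = 28590; 28590 = 2 * 3 * 5 * 953; number of divisors = (1+1) * (1+1) * (1+1) * (1+1) = 16; answer 16
Stage 3: W2 = 16; r = 7; total draws C(13,3) = 286; favorable C(6,3) = 20; P = 10/143; answer 10/143
Stage 4: W3 = 10/143; threaded value p + q = 153; d = 13980; 13980 = 2^2 * 3 * 5 * 233; sigma = (1 + 2 + 4) * (1 + 3) * (1 + 5) * (1 + 233) = 7 * 4 * 6 * 234 = 39312; answer 39312

39312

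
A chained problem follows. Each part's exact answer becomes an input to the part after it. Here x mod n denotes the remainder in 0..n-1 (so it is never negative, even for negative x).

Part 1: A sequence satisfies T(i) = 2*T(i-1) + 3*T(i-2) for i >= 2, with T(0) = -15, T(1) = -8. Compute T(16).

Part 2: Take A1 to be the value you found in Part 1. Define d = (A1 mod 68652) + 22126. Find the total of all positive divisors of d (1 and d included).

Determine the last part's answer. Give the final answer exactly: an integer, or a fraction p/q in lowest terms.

Part 1: T(2) = 2*(-8) + 3*(-15) = -61; iterating: T(2)=-61, T(3)=-146, T(4)=-475, T(5)=-1388, T(6)=-4201, T(7)=-12566, T(8)=-37735, T(9)=-113168, T(10)=-339541, T(11)=-1018586, T(12)=-3055795, T(13)=-9167348, T(14)=-27502081, T(15)=-82506206, T(16)=-247518655; answer -247518655
Part 2: A1 = -247518655; d = 62583; 62583 = 3 * 23 * 907; sigma = (1 + 3) * (1 + 23) * (1 + 907) = 4 * 24 * 908 = 87168; answer 87168

87168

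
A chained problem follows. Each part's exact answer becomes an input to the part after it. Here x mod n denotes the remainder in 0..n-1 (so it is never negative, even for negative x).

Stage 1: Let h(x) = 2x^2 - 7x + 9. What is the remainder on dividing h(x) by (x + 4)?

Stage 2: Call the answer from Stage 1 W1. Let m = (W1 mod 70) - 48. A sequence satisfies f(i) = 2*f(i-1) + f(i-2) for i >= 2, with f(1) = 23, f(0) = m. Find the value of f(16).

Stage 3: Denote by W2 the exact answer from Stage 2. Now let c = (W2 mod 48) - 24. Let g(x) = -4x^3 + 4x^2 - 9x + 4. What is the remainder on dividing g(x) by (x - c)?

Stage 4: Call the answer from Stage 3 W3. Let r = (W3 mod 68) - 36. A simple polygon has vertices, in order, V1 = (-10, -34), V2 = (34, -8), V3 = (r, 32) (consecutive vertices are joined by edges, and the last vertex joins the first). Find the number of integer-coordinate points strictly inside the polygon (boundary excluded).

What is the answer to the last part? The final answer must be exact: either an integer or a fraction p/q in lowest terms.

1282

Stage 1: remainder = value at the root: 2*(-4)^2 - 7*(-4)^1 + 9 = (32) + (28) + (9) = 69; answer 69
Stage 2: W1 = 69; m = 21; f(2) = 2*(23) + 1*(21) = 67; iterating: f(2)=67, f(3)=157, f(4)=381, f(5)=919, f(6)=2219, f(7)=5357, f(8)=12933, f(9)=31223, f(10)=75379, f(11)=181981, f(12)=439341, f(13)=1060663, f(14)=2560667, f(15)=6181997, f(16)=14924661; answer 14924661
Stage 3: W2 = 14924661; c = -3; remainder = value at the root: -4*(-3)^3 + 4*(-3)^2 - 9*(-3)^1 + 4 = (108) + (36) + (27) + (4) = 175; answer 175
Stage 4: W3 = 175; r = 3; cross terms: (-10*-8 - 34*-34)=1236, (34*32 - 3*-8)=1112, (3*-34 - -10*32)=218; twice the area = |2566| = 2566; area = 1283; boundary points = 2 + 1 + 1 = 4; strictly interior points = area - boundary/2 + 1 = 1282; answer 1282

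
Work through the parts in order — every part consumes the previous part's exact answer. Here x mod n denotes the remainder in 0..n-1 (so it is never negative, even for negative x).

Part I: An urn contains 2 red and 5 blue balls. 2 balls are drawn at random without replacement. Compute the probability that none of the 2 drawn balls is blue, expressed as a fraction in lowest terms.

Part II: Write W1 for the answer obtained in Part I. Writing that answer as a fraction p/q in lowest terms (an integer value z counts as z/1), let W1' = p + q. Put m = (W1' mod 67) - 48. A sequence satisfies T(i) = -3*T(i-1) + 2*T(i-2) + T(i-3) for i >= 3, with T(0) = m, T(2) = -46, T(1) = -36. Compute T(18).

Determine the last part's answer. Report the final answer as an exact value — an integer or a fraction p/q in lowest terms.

Part I: total draws C(7,2) = 21; favorable C(2,2) = 1; P = 1/21; answer 1/21
Part II: W1 = 1/21; threaded value p + q = 22; m = -26; T(3) = -3*(-46) + 2*(-36) + 1*(-26) = 40; iterating: T(3)=40, T(4)=-248, T(5)=778, T(6)=-2790, T(7)=9678, T(8)=-33836, T(9)=118074, T(10)=-412216, T(11)=1438960, T(12)=-5023238, T(13)=17535418, T(14)=-61213770, T(15)=213688908, T(16)=-745958846, T(17)=2604040584, T(18)=-9090350536; answer -9090350536

-9090350536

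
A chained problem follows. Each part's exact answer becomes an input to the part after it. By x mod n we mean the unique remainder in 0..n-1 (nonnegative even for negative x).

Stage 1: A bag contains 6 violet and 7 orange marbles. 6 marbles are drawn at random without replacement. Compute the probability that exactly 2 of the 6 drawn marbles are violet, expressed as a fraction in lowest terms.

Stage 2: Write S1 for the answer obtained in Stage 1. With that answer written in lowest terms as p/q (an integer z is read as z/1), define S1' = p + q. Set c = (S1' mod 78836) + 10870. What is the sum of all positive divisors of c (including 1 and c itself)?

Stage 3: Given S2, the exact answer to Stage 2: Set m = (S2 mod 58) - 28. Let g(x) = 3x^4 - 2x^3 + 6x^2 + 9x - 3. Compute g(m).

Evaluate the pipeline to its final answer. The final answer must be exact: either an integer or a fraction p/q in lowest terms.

32507

Stage 1: total draws C(13,6) = 1716; favorable C(6,2)*C(7,4) = 525; P = 175/572; answer 175/572
Stage 2: S1 = 175/572; threaded value p + q = 747; c = 11617; 11617 is prime, so its only divisors are 1 and 11617; sigma = 1 + 11617 = 11618; answer 11618
Stage 3: S2 = 11618; m = -10; 3*(-10)^4 - 2*(-10)^3 + 6*(-10)^2 + 9*(-10)^1 - 3 = (30000) + (2000) + (600) + (-90) + (-3) = 32507; answer 32507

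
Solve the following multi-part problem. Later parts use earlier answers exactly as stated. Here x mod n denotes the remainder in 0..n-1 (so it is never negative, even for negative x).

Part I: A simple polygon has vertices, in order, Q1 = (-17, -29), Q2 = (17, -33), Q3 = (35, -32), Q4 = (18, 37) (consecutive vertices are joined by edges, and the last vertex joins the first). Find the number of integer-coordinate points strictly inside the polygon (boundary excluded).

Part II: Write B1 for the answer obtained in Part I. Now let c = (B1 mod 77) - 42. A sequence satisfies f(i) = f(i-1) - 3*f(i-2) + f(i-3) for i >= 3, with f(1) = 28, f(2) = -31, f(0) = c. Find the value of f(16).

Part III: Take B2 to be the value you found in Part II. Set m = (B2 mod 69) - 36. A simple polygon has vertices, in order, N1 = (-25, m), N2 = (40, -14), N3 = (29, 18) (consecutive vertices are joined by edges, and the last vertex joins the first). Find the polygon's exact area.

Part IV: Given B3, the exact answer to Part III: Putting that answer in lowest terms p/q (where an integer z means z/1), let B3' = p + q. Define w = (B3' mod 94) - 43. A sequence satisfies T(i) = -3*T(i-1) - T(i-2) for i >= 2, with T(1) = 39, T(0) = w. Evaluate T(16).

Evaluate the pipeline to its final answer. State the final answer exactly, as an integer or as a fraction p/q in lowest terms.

-59160811

Part I: cross terms: (-17*-33 - 17*-29)=1054, (17*-32 - 35*-33)=611, (35*37 - 18*-32)=1871, (18*-29 - -17*37)=107; twice the area = |3643| = 3643; area = 3643/2; boundary points = 2 + 1 + 1 + 1 = 5; strictly interior points = area - boundary/2 + 1 = 1820; answer 1820
Part II: B1 = 1820; c = 7; f(3) = 1*(-31) - 3*(28) + 1*(7) = -108; iterating: f(3)=-108, f(4)=13, f(5)=306, f(6)=159, f(7)=-746, f(8)=-917, f(9)=1480, f(10)=3485, f(11)=-1872, f(12)=-10847, f(13)=-1746, f(14)=28923, f(15)=23314, f(16)=-65201; answer -65201
Part III: B2 = -65201; m = -32; cross terms: (-25*-14 - 40*-32)=1630, (40*18 - 29*-14)=1126, (29*-32 - -25*18)=-478; twice the area = |2278| = 2278; area = 1139; answer 1139
Part IV: B3 = 1139; threaded value p + q = 1140; w = -31; T(2) = -3*(39) - 1*(-31) = -86; iterating: T(2)=-86, T(3)=219, T(4)=-571, T(5)=1494, T(6)=-3911, T(7)=10239, T(8)=-26806, T(9)=70179, T(10)=-183731, T(11)=481014, T(12)=-1259311, T(13)=3296919, T(14)=-8631446, T(15)=22597419, T(16)=-59160811; answer -59160811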